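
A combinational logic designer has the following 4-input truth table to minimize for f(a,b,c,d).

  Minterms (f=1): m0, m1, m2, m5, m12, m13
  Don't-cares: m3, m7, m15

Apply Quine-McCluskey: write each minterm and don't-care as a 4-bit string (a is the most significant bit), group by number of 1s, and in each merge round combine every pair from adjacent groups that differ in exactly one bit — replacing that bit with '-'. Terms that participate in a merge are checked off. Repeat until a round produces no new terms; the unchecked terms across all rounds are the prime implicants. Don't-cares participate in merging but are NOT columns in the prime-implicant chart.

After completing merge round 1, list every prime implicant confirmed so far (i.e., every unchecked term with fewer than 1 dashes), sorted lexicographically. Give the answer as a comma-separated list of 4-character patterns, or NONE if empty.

NONE

size-2^0 implicants → 0000(✓)  0001(✓)  0010(✓)  0011(✓)  0101(✓)  0111(✓)  1100(✓)  1101(✓)  1111(✓)
size-2^1 implicants → -101(✓)  -111(✓)  0-01(✓)  0-11(✓)  00-0(✓)  00-1(✓)  000-(✓)  001-(✓)  01-1(✓)  11-1(✓)  110-
size-2^2 implicants → -1-1  0--1  00--
Unchecked terms (primes): -1-1, 0--1, 00--, 110-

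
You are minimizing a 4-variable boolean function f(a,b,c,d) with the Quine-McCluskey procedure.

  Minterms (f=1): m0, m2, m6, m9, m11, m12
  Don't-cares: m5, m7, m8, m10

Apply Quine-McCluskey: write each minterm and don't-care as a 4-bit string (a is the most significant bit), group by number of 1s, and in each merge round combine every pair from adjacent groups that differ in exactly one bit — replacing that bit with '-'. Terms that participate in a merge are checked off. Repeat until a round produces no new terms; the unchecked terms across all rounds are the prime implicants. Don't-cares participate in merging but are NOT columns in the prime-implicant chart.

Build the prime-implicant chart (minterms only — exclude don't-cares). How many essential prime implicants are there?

3

[col 0] 0000*, 0010*, 0101*, 0110*, 0111*, 1000*, 1001*, 1010*, 1011*, 1100*
[col 1] -000*, -010*, 0-10, 00-0*, 01-1, 011-, 1-00, 10-0*, 10-1*, 100-*, 101-*
[col 2] -0-0, 10--
Prime implicants: -0-0, 0-10, 01-1, 011-, 1-00, 10--
PI chart (minterm → PIs covering it):
  0 | -0-0  (sole → essential)
  2 | -0-0,0-10
  6 | 0-10,011-
  9 | 10--  (sole → essential)
  11 | 10--  (sole → essential)
  12 | 1-00  (sole → essential)
Essential prime implicants: -0-0, 1-00, 10--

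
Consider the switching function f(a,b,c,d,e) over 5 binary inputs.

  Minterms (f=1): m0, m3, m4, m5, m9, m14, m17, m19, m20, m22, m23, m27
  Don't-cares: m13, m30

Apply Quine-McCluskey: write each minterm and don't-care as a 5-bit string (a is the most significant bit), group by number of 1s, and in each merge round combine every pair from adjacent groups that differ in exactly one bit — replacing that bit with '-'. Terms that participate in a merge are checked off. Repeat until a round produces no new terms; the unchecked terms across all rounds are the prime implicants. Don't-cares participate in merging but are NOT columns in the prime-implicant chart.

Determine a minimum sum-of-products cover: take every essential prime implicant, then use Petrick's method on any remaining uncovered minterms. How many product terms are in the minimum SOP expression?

9

Round 0: 00000✓ 00011✓ 00100✓ 00101✓ 01001✓ 01101✓ 01110✓ 10001✓ 10011✓ 10100✓ 10110✓ 10111✓ 11011✓ 11110✓
Round 1: -0011 -0100 -1110 0-101 00-00 0010- 01-01 1-011 1-110 10-11 100-1 101-0 1011-
PIs = {-0011, -0100, -1110, 0-101, 00-00, 0010-, 01-01, 1-011, 1-110, 10-11, 100-1, 101-0, 1011-}
Coverage chart:
  m0: 00-00 ←essential
  m3: -0011 ←essential
  m4: -0100,00-00,0010-
  m5: 0-101,0010-
  m9: 01-01 ←essential
  m14: -1110 ←essential
  m17: 100-1 ←essential
  m19: -0011,1-011,10-11,100-1
  m20: -0100,101-0
  m22: 1-110,101-0,1011-
  m23: 10-11,1011-
  m27: 1-011 ←essential
Essential: -0011, -1110, 00-00, 01-01, 1-011, 100-1
Petrick residual → -0100, 0-101, 1011-
Min cover (9 terms): b'c'de + b'cd'e' + bcde' + a'cd'e + a'b'd'e' + a'bd'e + ac'de + ab'c'e + ab'cd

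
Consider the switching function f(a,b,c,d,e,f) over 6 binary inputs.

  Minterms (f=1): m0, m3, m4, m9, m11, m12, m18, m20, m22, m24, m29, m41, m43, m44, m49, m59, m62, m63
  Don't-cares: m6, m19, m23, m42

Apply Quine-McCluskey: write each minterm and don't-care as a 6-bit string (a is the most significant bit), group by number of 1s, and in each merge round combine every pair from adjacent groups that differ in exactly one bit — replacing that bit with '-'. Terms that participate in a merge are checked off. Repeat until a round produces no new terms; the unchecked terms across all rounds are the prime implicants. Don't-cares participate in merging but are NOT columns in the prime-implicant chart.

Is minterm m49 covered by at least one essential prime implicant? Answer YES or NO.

Round 0: 000000✓ 000011✓ 000100✓ 000110✓ 001001✓ 001011✓ 001100✓ 010010✓ 010011✓ 010100✓ 010110✓ 010111✓ 011000 011101 101001✓ 101010✓ 101011✓ 101100✓ 110001 111011✓ 111110✓ 111111✓
Round 1: -01001✓ -01011✓ -01100 0-0011 0-0100✓ 0-0110✓ 00-011 00-100 000-00 0001-0✓ 0010-1✓ 010-10✓ 010-11✓ 01001-✓ 0101-0✓ 01011-✓ 1-1011 1010-1✓ 10101- 111-11 11111-
Round 2: -010-1 0-01-0 010-1-
PIs = {-010-1, -01100, 0-0011, 0-01-0, 00-011, 00-100, 000-00, 010-1-, 011000, 011101, 1-1011, 10101-, 110001, 111-11, 11111-}
Coverage chart:
  m0: 000-00 ←essential
  m3: 0-0011,00-011
  m4: 0-01-0,00-100,000-00
  m9: -010-1 ←essential
  m11: -010-1,00-011
  m12: -01100,00-100
  m18: 010-1- ←essential
  m20: 0-01-0 ←essential
  m22: 0-01-0,010-1-
  m24: 011000 ←essential
  m29: 011101 ←essential
  m41: -010-1 ←essential
  m43: -010-1,1-1011,10101-
  m44: -01100 ←essential
  m49: 110001 ←essential
  m59: 1-1011,111-11
  m62: 11111- ←essential
  m63: 111-11,11111-
Essential: -010-1, -01100, 0-01-0, 000-00, 010-1-, 011000, 011101, 110001, 11111-

YES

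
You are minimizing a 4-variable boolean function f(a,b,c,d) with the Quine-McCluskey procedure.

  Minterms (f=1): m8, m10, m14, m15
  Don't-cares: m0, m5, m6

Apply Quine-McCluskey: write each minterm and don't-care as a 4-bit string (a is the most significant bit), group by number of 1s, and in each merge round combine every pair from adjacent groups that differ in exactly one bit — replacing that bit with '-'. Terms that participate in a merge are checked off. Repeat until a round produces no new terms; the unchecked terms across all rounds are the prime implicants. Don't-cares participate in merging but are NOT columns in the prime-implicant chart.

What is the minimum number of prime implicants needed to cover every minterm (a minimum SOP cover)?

2

Round 0: 0000✓ 0101 0110✓ 1000✓ 1010✓ 1110✓ 1111✓
Round 1: -000 -110 1-10 10-0 111-
PIs = {-000, -110, 0101, 1-10, 10-0, 111-}
Coverage chart:
  m8: -000,10-0
  m10: 1-10,10-0
  m14: -110,1-10,111-
  m15: 111- ←essential
Essential: 111-
Petrick residual → 10-0
Min cover (2 terms): ab'd' + abc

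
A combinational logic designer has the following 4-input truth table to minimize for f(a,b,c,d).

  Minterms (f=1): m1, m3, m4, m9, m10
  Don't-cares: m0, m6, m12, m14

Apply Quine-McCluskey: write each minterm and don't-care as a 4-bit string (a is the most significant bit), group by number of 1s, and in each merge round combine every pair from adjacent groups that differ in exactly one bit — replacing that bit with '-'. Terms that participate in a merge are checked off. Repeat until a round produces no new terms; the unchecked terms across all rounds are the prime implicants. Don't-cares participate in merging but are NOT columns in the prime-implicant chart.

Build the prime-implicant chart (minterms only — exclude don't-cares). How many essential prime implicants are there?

3

Round 0: 0000✓ 0001✓ 0011✓ 0100✓ 0110✓ 1001✓ 1010✓ 1100✓ 1110✓
Round 1: -001 -100✓ -110✓ 0-00 00-1 000- 01-0✓ 1-10 11-0✓
Round 2: -1-0
PIs = {-001, -1-0, 0-00, 00-1, 000-, 1-10}
Coverage chart:
  m1: -001,00-1,000-
  m3: 00-1 ←essential
  m4: -1-0,0-00
  m9: -001 ←essential
  m10: 1-10 ←essential
Essential: -001, 00-1, 1-10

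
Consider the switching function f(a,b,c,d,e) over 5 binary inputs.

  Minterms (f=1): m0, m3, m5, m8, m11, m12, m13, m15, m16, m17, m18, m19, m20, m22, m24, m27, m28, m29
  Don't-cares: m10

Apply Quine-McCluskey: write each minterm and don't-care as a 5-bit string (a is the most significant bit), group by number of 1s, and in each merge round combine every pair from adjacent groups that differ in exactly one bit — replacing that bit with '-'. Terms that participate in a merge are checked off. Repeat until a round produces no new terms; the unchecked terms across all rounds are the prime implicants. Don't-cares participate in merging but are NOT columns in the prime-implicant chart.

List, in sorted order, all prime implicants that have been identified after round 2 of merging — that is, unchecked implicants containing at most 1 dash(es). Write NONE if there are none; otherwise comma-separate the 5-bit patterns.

[col 0] 00000*, 00011*, 00101*, 01000*, 01010*, 01011*, 01100*, 01101*, 01111*, 10000*, 10001*, 10010*, 10011*, 10100*, 10110*, 11000*, 11011*, 11100*, 11101*
[col 1] -0000*, -0011*, -1000*, -1011*, -1100*, -1101*, 0-000*, 0-011*, 0-101, 01-00*, 01-11, 010-0, 0101-, 011-1, 0110-*, 1-000*, 1-011*, 1-100*, 10-00*, 10-10*, 100-0*, 100-1*, 1000-*, 1001-*, 101-0*, 11-00*, 1110-*
[col 2] --000, --011, -1-00, -110-, 1--00, 10--0, 100--
Prime implicants: --000, --011, -1-00, -110-, 0-101, 01-11, 010-0, 0101-, 011-1, 1--00, 10--0, 100--

0-101, 01-11, 010-0, 0101-, 011-1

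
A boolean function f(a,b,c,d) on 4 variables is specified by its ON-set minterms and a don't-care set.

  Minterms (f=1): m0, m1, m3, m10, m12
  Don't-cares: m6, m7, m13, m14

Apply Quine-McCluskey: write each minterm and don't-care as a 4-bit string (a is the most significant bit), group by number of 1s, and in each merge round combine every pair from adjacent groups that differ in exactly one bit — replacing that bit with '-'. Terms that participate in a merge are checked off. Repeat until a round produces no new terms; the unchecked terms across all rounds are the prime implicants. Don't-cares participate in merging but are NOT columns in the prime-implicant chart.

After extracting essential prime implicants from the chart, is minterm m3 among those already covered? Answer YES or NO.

NO

size-2^0 implicants → 0000(✓)  0001(✓)  0011(✓)  0110(✓)  0111(✓)  1010(✓)  1100(✓)  1101(✓)  1110(✓)
size-2^1 implicants → -110  0-11  00-1  000-  011-  1-10  11-0  110-
Unchecked terms (primes): -110, 0-11, 00-1, 000-, 011-, 1-10, 11-0, 110-
Minterm coverage:
  m0 ⊆ 000- [E]
  m1 ⊆ 00-1,000-
  m3 ⊆ 0-11,00-1
  m10 ⊆ 1-10 [E]
  m12 ⊆ 11-0,110-
E = {000-, 1-10}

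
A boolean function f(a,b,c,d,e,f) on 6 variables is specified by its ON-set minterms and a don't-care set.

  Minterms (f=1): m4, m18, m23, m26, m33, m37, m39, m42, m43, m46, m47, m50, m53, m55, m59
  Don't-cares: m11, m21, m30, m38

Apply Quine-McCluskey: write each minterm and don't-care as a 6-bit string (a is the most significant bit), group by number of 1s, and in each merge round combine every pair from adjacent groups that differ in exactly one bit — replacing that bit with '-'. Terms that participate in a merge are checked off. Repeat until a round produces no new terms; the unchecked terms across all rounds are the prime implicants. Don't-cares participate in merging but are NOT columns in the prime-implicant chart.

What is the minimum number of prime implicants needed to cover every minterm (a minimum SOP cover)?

size-2^0 implicants → 000100  001011(✓)  010010(✓)  010101(✓)  010111(✓)  011010(✓)  011110(✓)  100001(✓)  100101(✓)  100110(✓)  100111(✓)  101010(✓)  101011(✓)  101110(✓)  101111(✓)  110010(✓)  110101(✓)  110111(✓)  111011(✓)
size-2^1 implicants → -01011  -10010  -10101(✓)  -10111(✓)  01-010  0101-1(✓)  011-10  1-0101(✓)  1-0111(✓)  1-1011  10-110(✓)  10-111(✓)  100-01  1001-1(✓)  10011-(✓)  101-10(✓)  101-11(✓)  10101-(✓)  10111-(✓)  1101-1(✓)
size-2^2 implicants → -101-1  1-01-1  10-11-  101-1-
Unchecked terms (primes): -01011, -10010, -101-1, 000100, 01-010, 011-10, 1-01-1, 1-1011, 10-11-, 100-01, 101-1-
Minterm coverage:
  m4 ⊆ 000100 [E]
  m18 ⊆ -10010,01-010
  m23 ⊆ -101-1 [E]
  m26 ⊆ 01-010,011-10
  m33 ⊆ 100-01 [E]
  m37 ⊆ 1-01-1,100-01
  m39 ⊆ 1-01-1,10-11-
  m42 ⊆ 101-1- [E]
  m43 ⊆ -01011,1-1011,101-1-
  m46 ⊆ 10-11-,101-1-
  m47 ⊆ 10-11-,101-1-
  m50 ⊆ -10010 [E]
  m53 ⊆ -101-1,1-01-1
  m55 ⊆ -101-1,1-01-1
  m59 ⊆ 1-1011 [E]
E = {-10010, -101-1, 000100, 1-1011, 100-01, 101-1-}
Petrick residual → 01-010, 1-01-1
Cover = bc'd'ef' + bc'df + a'b'c'de'f' + a'bd'ef' + ac'df + acd'ef + ab'c'e'f + ab'ce  |cover|=8

8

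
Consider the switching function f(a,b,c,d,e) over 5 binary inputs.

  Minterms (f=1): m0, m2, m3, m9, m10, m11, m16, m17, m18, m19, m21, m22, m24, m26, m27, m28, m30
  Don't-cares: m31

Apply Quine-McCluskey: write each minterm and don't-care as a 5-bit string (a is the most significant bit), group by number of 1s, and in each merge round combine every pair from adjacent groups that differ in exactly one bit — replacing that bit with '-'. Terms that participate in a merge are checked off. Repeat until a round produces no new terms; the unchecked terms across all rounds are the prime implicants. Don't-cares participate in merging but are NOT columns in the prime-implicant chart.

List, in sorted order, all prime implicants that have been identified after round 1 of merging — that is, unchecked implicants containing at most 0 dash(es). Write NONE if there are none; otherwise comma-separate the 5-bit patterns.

[col 0] 00000*, 00010*, 00011*, 01001*, 01010*, 01011*, 10000*, 10001*, 10010*, 10011*, 10101*, 10110*, 11000*, 11010*, 11011*, 11100*, 11110*, 11111*
[col 1] -0000*, -0010*, -0011*, -1010*, -1011*, 0-010*, 0-011*, 000-0*, 0001-*, 010-1, 0101-*, 1-000*, 1-010*, 1-011*, 1-110*, 10-01, 10-10*, 100-0*, 100-1*, 1000-*, 1001-*, 11-00*, 11-10*, 11-11*, 110-0*, 1101-*, 111-0*, 1111-*
[col 2] --010*, --011*, -00-0, -001-*, -101-*, 0-01-*, 1--10, 1-0-0, 1-01-*, 100--, 11--0, 11-1-
[col 3] --01-
Prime implicants: --01-, -00-0, 010-1, 1--10, 1-0-0, 10-01, 100--, 11--0, 11-1-

NONE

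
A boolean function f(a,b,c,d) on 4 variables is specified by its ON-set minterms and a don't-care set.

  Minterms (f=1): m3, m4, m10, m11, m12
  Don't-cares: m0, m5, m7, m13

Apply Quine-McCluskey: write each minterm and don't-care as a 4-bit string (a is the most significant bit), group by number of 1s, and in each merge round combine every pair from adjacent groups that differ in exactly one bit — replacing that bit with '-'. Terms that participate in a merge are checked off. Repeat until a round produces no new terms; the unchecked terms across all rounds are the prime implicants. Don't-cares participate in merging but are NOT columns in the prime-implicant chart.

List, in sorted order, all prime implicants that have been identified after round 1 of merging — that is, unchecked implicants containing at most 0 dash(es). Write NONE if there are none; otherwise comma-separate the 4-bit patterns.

[col 0] 0000*, 0011*, 0100*, 0101*, 0111*, 1010*, 1011*, 1100*, 1101*
[col 1] -011, -100*, -101*, 0-00, 0-11, 01-1, 010-*, 101-, 110-*
[col 2] -10-
Prime implicants: -011, -10-, 0-00, 0-11, 01-1, 101-

NONE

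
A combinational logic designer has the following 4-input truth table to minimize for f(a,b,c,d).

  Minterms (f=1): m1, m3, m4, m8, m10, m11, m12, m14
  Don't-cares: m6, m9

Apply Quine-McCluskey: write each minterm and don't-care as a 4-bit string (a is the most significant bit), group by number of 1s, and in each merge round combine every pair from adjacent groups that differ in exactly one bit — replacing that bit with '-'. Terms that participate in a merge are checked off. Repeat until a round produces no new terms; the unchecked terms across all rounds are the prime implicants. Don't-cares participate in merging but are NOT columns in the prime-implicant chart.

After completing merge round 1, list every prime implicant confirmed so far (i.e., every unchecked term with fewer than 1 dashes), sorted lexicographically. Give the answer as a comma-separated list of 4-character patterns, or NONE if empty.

NONE

Round 0: 0001✓ 0011✓ 0100✓ 0110✓ 1000✓ 1001✓ 1010✓ 1011✓ 1100✓ 1110✓
Round 1: -001✓ -011✓ -100✓ -110✓ 00-1✓ 01-0✓ 1-00✓ 1-10✓ 10-0✓ 10-1✓ 100-✓ 101-✓ 11-0✓
Round 2: -0-1 -1-0 1--0 10--
PIs = {-0-1, -1-0, 1--0, 10--}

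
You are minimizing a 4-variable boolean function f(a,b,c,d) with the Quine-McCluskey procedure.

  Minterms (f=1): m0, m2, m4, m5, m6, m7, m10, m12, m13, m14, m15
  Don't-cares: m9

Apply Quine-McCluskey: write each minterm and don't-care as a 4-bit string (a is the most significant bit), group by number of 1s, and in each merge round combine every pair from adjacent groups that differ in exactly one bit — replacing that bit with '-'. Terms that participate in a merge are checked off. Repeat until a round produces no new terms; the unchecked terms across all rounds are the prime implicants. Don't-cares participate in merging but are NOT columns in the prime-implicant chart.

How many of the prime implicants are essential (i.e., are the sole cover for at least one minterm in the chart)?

Round 0: 0000✓ 0010✓ 0100✓ 0101✓ 0110✓ 0111✓ 1001✓ 1010✓ 1100✓ 1101✓ 1110✓ 1111✓
Round 1: -010✓ -100✓ -101✓ -110✓ -111✓ 0-00✓ 0-10✓ 00-0✓ 01-0✓ 01-1✓ 010-✓ 011-✓ 1-01 1-10✓ 11-0✓ 11-1✓ 110-✓ 111-✓
Round 2: --10 -1-0✓ -1-1✓ -10-✓ -11-✓ 0--0 01--✓ 11--✓
Round 3: -1--
PIs = {--10, -1--, 0--0, 1-01}
Coverage chart:
  m0: 0--0 ←essential
  m2: --10,0--0
  m4: -1--,0--0
  m5: -1-- ←essential
  m6: --10,-1--,0--0
  m7: -1-- ←essential
  m10: --10 ←essential
  m12: -1-- ←essential
  m13: -1--,1-01
  m14: --10,-1--
  m15: -1-- ←essential
Essential: --10, -1--, 0--0

3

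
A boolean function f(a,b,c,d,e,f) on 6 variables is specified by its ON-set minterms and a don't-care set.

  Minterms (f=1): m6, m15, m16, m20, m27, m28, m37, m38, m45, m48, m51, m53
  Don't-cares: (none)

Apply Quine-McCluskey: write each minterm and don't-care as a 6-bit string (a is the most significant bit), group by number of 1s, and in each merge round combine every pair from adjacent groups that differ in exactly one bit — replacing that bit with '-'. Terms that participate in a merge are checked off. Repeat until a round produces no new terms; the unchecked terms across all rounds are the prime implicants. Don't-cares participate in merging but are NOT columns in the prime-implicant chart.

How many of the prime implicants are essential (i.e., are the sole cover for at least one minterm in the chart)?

8

size-2^0 implicants → 000110(✓)  001111  010000(✓)  010100(✓)  011011  011100(✓)  100101(✓)  100110(✓)  101101(✓)  110000(✓)  110011  110101(✓)
size-2^1 implicants → -00110  -10000  01-100  010-00  1-0101  10-101
Unchecked terms (primes): -00110, -10000, 001111, 01-100, 010-00, 011011, 1-0101, 10-101, 110011
Minterm coverage:
  m6 ⊆ -00110 [E]
  m15 ⊆ 001111 [E]
  m16 ⊆ -10000,010-00
  m20 ⊆ 01-100,010-00
  m27 ⊆ 011011 [E]
  m28 ⊆ 01-100 [E]
  m37 ⊆ 1-0101,10-101
  m38 ⊆ -00110 [E]
  m45 ⊆ 10-101 [E]
  m48 ⊆ -10000 [E]
  m51 ⊆ 110011 [E]
  m53 ⊆ 1-0101 [E]
E = {-00110, -10000, 001111, 01-100, 011011, 1-0101, 10-101, 110011}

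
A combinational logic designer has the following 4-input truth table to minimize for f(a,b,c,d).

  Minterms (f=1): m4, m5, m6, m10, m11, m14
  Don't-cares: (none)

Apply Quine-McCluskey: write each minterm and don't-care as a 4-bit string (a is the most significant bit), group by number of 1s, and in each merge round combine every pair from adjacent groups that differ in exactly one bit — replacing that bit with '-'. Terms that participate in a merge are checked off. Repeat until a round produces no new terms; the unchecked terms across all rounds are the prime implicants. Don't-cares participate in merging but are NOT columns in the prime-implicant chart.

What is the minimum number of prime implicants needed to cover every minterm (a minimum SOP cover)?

3

size-2^0 implicants → 0100(✓)  0101(✓)  0110(✓)  1010(✓)  1011(✓)  1110(✓)
size-2^1 implicants → -110  01-0  010-  1-10  101-
Unchecked terms (primes): -110, 01-0, 010-, 1-10, 101-
Minterm coverage:
  m4 ⊆ 01-0,010-
  m5 ⊆ 010- [E]
  m6 ⊆ -110,01-0
  m10 ⊆ 1-10,101-
  m11 ⊆ 101- [E]
  m14 ⊆ -110,1-10
E = {010-, 101-}
Petrick residual → -110
Cover = bcd' + a'bc' + ab'c  |cover|=3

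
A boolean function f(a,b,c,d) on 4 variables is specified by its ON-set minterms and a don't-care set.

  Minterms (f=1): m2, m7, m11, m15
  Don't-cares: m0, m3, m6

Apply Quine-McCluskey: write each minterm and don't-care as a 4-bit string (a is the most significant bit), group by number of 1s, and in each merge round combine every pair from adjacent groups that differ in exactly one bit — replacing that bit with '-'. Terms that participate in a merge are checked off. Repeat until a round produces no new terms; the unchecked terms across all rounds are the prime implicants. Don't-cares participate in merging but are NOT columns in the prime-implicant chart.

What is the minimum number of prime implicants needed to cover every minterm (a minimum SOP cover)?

Round 0: 0000✓ 0010✓ 0011✓ 0110✓ 0111✓ 1011✓ 1111✓
Round 1: -011✓ -111✓ 0-10✓ 0-11✓ 00-0 001-✓ 011-✓ 1-11✓
Round 2: --11 0-1-
PIs = {--11, 0-1-, 00-0}
Coverage chart:
  m2: 0-1-,00-0
  m7: --11,0-1-
  m11: --11 ←essential
  m15: --11 ←essential
Essential: --11
Petrick residual → 0-1-
Min cover (2 terms): cd + a'c

2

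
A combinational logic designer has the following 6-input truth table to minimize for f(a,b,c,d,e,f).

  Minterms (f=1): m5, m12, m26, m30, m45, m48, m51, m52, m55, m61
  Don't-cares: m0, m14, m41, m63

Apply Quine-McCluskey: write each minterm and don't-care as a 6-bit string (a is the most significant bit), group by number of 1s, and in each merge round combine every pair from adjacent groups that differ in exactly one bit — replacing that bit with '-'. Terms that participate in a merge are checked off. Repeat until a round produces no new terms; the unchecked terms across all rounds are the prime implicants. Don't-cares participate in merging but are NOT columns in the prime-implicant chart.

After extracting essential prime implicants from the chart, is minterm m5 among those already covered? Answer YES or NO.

YES

Round 0: 000000 000101 001100✓ 001110✓ 011010✓ 011110✓ 101001✓ 101101✓ 110000✓ 110011✓ 110100✓ 110111✓ 111101✓ 111111✓
Round 1: 0-1110 0011-0 011-10 1-1101 101-01 11-111 110-00 110-11 1111-1
PIs = {0-1110, 000000, 000101, 0011-0, 011-10, 1-1101, 101-01, 11-111, 110-00, 110-11, 1111-1}
Coverage chart:
  m5: 000101 ←essential
  m12: 0011-0 ←essential
  m26: 011-10 ←essential
  m30: 0-1110,011-10
  m45: 1-1101,101-01
  m48: 110-00 ←essential
  m51: 110-11 ←essential
  m52: 110-00 ←essential
  m55: 11-111,110-11
  m61: 1-1101,1111-1
Essential: 000101, 0011-0, 011-10, 110-00, 110-11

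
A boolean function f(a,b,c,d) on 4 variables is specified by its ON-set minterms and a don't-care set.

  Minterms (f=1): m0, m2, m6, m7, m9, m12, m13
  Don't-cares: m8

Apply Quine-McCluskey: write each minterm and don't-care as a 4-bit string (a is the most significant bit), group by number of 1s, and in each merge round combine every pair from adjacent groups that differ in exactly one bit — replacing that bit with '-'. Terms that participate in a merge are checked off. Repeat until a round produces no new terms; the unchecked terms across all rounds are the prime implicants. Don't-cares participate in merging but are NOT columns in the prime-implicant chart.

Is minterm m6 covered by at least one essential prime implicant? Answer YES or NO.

YES

Round 0: 0000✓ 0010✓ 0110✓ 0111✓ 1000✓ 1001✓ 1100✓ 1101✓
Round 1: -000 0-10 00-0 011- 1-00✓ 1-01✓ 100-✓ 110-✓
Round 2: 1-0-
PIs = {-000, 0-10, 00-0, 011-, 1-0-}
Coverage chart:
  m0: -000,00-0
  m2: 0-10,00-0
  m6: 0-10,011-
  m7: 011- ←essential
  m9: 1-0- ←essential
  m12: 1-0- ←essential
  m13: 1-0- ←essential
Essential: 011-, 1-0-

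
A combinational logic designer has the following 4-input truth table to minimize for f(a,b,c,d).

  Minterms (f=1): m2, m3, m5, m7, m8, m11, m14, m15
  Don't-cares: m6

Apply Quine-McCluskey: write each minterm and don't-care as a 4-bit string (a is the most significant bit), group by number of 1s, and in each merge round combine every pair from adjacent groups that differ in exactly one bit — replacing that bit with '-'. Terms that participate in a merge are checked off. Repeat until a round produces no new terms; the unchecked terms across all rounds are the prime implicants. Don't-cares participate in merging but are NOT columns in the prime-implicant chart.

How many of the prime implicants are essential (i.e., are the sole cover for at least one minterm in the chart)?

[col 0] 0010*, 0011*, 0101*, 0110*, 0111*, 1000, 1011*, 1110*, 1111*
[col 1] -011*, -110*, -111*, 0-10*, 0-11*, 001-*, 01-1, 011-*, 1-11*, 111-*
[col 2] --11, -11-, 0-1-
Prime implicants: --11, -11-, 0-1-, 01-1, 1000
PI chart (minterm → PIs covering it):
  2 | 0-1-  (sole → essential)
  3 | --11,0-1-
  5 | 01-1  (sole → essential)
  7 | --11,-11-,0-1-,01-1
  8 | 1000  (sole → essential)
  11 | --11  (sole → essential)
  14 | -11-  (sole → essential)
  15 | --11,-11-
Essential prime implicants: --11, -11-, 0-1-, 01-1, 1000

5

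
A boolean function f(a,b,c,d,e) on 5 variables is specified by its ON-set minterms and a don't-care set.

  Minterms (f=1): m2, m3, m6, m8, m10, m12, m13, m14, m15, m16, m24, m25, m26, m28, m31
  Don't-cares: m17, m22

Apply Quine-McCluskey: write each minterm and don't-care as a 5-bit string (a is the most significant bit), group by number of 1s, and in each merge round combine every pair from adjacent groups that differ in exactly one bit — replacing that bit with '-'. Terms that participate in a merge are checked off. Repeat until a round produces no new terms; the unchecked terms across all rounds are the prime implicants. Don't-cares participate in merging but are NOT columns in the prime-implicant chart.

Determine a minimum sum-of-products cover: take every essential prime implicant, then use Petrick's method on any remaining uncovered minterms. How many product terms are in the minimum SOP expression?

7

Round 0: 00010✓ 00011✓ 00110✓ 01000✓ 01010✓ 01100✓ 01101✓ 01110✓ 01111✓ 10000✓ 10001✓ 10110✓ 11000✓ 11001✓ 11010✓ 11100✓ 11111✓
Round 1: -0110 -1000✓ -1010✓ -1100✓ -1111 0-010✓ 0-110✓ 00-10✓ 0001- 01-00✓ 01-10✓ 010-0✓ 011-0✓ 011-1✓ 0110-✓ 0111-✓ 1-000✓ 1-001✓ 1000-✓ 11-00✓ 110-0✓ 1100-✓
Round 2: -1-00 -10-0 0--10 01--0 011-- 1-00-
PIs = {-0110, -1-00, -10-0, -1111, 0--10, 0001-, 01--0, 011--, 1-00-}
Coverage chart:
  m2: 0--10,0001-
  m3: 0001- ←essential
  m6: -0110,0--10
  m8: -1-00,-10-0,01--0
  m10: -10-0,0--10,01--0
  m12: -1-00,01--0,011--
  m13: 011-- ←essential
  m14: 0--10,01--0,011--
  m15: -1111,011--
  m16: 1-00- ←essential
  m24: -1-00,-10-0,1-00-
  m25: 1-00- ←essential
  m26: -10-0 ←essential
  m28: -1-00 ←essential
  m31: -1111 ←essential
Essential: -1-00, -10-0, -1111, 0001-, 011--, 1-00-
Petrick residual → -0110
Min cover (7 terms): b'cde' + bd'e' + bc'e' + bcde + a'b'c'd + a'bc + ac'd'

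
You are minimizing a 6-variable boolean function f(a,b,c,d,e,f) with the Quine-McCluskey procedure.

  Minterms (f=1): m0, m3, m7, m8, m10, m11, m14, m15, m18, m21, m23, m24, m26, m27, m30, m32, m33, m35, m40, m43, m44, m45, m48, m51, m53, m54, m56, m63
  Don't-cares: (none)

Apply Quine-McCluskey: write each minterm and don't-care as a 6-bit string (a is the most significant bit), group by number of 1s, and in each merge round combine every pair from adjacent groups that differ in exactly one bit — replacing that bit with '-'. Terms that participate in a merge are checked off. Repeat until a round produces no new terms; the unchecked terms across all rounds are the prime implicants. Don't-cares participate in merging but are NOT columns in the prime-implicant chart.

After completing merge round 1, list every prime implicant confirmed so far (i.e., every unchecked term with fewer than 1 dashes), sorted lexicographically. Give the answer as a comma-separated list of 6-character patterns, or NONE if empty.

110110, 111111

size-2^0 implicants → 000000(✓)  000011(✓)  000111(✓)  001000(✓)  001010(✓)  001011(✓)  001110(✓)  001111(✓)  010010(✓)  010101(✓)  010111(✓)  011000(✓)  011010(✓)  011011(✓)  011110(✓)  100000(✓)  100001(✓)  100011(✓)  101000(✓)  101011(✓)  101100(✓)  101101(✓)  110000(✓)  110011(✓)  110101(✓)  110110  111000(✓)  111111
size-2^1 implicants → -00000(✓)  -00011(✓)  -01000(✓)  -01011(✓)  -10101  -11000(✓)  0-0111  0-1000(✓)  0-1010(✓)  0-1011(✓)  0-1110(✓)  00-000(✓)  00-011(✓)  00-111(✓)  000-11(✓)  001-10(✓)  001-11(✓)  0010-0(✓)  00101-(✓)  00111-(✓)  01-010  0101-1  011-10(✓)  0110-0(✓)  01101-(✓)  1-0000(✓)  1-0011  1-1000(✓)  10-000(✓)  10-011(✓)  1000-1  10000-  101-00  10110-  11-000(✓)
size-2^2 implicants → --1000  -0-000  -0-011  0-1-10  0-10-0  0-101-  00--11  001-1-  1--000
Unchecked terms (primes): --1000, -0-000, -0-011, -10101, 0-0111, 0-1-10, 0-10-0, 0-101-, 00--11, 001-1-, 01-010, 0101-1, 1--000, 1-0011, 1000-1, 10000-, 101-00, 10110-, 110110, 111111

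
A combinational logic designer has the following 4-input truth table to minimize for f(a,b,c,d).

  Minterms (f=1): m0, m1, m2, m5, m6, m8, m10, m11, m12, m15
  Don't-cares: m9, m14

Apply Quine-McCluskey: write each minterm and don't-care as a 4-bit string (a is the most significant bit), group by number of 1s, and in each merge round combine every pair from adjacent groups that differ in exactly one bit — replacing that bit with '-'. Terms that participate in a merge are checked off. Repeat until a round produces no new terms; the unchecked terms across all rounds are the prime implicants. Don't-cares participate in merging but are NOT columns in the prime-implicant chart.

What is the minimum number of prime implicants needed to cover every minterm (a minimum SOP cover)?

[col 0] 0000*, 0001*, 0010*, 0101*, 0110*, 1000*, 1001*, 1010*, 1011*, 1100*, 1110*, 1111*
[col 1] -000*, -001*, -010*, -110*, 0-01, 0-10*, 00-0*, 000-*, 1-00*, 1-10*, 1-11*, 10-0*, 10-1*, 100-*, 101-*, 11-0*, 111-*
[col 2] --10, -0-0, -00-, 1--0, 1-1-, 10--
Prime implicants: --10, -0-0, -00-, 0-01, 1--0, 1-1-, 10--
PI chart (minterm → PIs covering it):
  0 | -0-0,-00-
  1 | -00-,0-01
  2 | --10,-0-0
  5 | 0-01  (sole → essential)
  6 | --10  (sole → essential)
  8 | -0-0,-00-,1--0,10--
  10 | --10,-0-0,1--0,1-1-,10--
  11 | 1-1-,10--
  12 | 1--0  (sole → essential)
  15 | 1-1-  (sole → essential)
Essential prime implicants: --10, 0-01, 1--0, 1-1-
Petrick residual → -0-0
Minimum SOP uses 5 PIs: cd' + b'd' + a'c'd + ad' + ac

5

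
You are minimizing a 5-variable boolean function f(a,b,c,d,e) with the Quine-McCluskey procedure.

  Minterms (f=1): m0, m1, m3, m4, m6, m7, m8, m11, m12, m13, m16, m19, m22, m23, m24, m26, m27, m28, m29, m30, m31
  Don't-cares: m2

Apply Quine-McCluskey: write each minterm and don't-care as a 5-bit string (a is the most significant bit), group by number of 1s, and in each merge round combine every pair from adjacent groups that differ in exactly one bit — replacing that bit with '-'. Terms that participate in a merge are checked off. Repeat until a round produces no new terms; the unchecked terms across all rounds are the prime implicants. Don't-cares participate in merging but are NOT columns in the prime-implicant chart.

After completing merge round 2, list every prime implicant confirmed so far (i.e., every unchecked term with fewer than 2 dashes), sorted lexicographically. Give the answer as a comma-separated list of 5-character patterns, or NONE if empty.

NONE

[col 0] 00000*, 00001*, 00010*, 00011*, 00100*, 00110*, 00111*, 01000*, 01011*, 01100*, 01101*, 10000*, 10011*, 10110*, 10111*, 11000*, 11010*, 11011*, 11100*, 11101*, 11110*, 11111*
[col 1] -0000*, -0011*, -0110*, -0111*, -1000*, -1011*, -1100*, -1101*, 0-000*, 0-011*, 0-100*, 00-00*, 00-10*, 00-11*, 000-0*, 000-1*, 0000-*, 0001-*, 001-0*, 0011-*, 01-00*, 0110-*, 1-000*, 1-011*, 1-110*, 1-111*, 10-11*, 1011-*, 11-00*, 11-10*, 11-11*, 110-0*, 1101-*, 111-0*, 111-1*, 1110-*, 1111-*
[col 2] --000, --011, -0-11, -011-, -1-00, -110-, 0--00, 00--0, 00-1-, 000--, 1--11, 1-11-, 11--0, 11-1-, 111--
Prime implicants: --000, --011, -0-11, -011-, -1-00, -110-, 0--00, 00--0, 00-1-, 000--, 1--11, 1-11-, 11--0, 11-1-, 111--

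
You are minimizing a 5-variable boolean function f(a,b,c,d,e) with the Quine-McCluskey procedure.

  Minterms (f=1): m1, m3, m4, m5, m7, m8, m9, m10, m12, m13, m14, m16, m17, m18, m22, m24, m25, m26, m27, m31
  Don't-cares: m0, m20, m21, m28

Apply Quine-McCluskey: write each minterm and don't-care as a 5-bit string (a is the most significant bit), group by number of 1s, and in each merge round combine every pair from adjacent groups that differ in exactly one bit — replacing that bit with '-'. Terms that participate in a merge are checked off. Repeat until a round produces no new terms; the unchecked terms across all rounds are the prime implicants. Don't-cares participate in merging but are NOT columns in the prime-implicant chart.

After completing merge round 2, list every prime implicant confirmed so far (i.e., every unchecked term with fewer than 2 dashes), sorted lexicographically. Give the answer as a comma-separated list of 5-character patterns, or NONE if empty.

11-11

size-2^0 implicants → 00000(✓)  00001(✓)  00011(✓)  00100(✓)  00101(✓)  00111(✓)  01000(✓)  01001(✓)  01010(✓)  01100(✓)  01101(✓)  01110(✓)  10000(✓)  10001(✓)  10010(✓)  10100(✓)  10101(✓)  10110(✓)  11000(✓)  11001(✓)  11010(✓)  11011(✓)  11100(✓)  11111(✓)
size-2^1 implicants → -0000(✓)  -0001(✓)  -0100(✓)  -0101(✓)  -1000(✓)  -1001(✓)  -1010(✓)  -1100(✓)  0-000(✓)  0-001(✓)  0-100(✓)  0-101(✓)  00-00(✓)  00-01(✓)  00-11(✓)  000-1(✓)  0000-(✓)  001-1(✓)  0010-(✓)  01-00(✓)  01-01(✓)  01-10(✓)  010-0(✓)  0100-(✓)  011-0(✓)  0110-(✓)  1-000(✓)  1-001(✓)  1-010(✓)  1-100(✓)  10-00(✓)  10-01(✓)  10-10(✓)  100-0(✓)  1000-(✓)  101-0(✓)  1010-(✓)  11-00(✓)  11-11  110-0(✓)  110-1(✓)  1100-(✓)  1101-(✓)
size-2^2 implicants → --000(✓)  --001(✓)  --100(✓)  -0-00(✓)  -0-01(✓)  -000-(✓)  -010-(✓)  -1-00(✓)  -10-0  -100-(✓)  0--00(✓)  0--01(✓)  0-00-(✓)  0-10-(✓)  00--1  00-0-(✓)  01--0  01-0-(✓)  1--00(✓)  1-0-0  1-00-(✓)  10--0  10-0-(✓)  110--
size-2^3 implicants → ---00  --00-  -0-0-  0--0-
Unchecked terms (primes): ---00, --00-, -0-0-, -10-0, 0--0-, 00--1, 01--0, 1-0-0, 10--0, 11-11, 110--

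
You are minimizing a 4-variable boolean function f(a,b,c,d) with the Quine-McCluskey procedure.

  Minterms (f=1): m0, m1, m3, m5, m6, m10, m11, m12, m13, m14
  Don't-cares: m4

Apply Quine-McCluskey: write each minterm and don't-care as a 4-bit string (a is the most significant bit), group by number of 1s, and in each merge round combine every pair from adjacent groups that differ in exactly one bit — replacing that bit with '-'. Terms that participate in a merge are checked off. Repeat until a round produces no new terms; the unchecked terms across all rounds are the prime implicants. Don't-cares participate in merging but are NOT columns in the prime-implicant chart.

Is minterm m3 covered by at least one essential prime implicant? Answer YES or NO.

NO

size-2^0 implicants → 0000(✓)  0001(✓)  0011(✓)  0100(✓)  0101(✓)  0110(✓)  1010(✓)  1011(✓)  1100(✓)  1101(✓)  1110(✓)
size-2^1 implicants → -011  -100(✓)  -101(✓)  -110(✓)  0-00(✓)  0-01(✓)  00-1  000-(✓)  01-0(✓)  010-(✓)  1-10  101-  11-0(✓)  110-(✓)
size-2^2 implicants → -1-0  -10-  0-0-
Unchecked terms (primes): -011, -1-0, -10-, 0-0-, 00-1, 1-10, 101-
Minterm coverage:
  m0 ⊆ 0-0- [E]
  m1 ⊆ 0-0-,00-1
  m3 ⊆ -011,00-1
  m5 ⊆ -10-,0-0-
  m6 ⊆ -1-0 [E]
  m10 ⊆ 1-10,101-
  m11 ⊆ -011,101-
  m12 ⊆ -1-0,-10-
  m13 ⊆ -10- [E]
  m14 ⊆ -1-0,1-10
E = {-1-0, -10-, 0-0-}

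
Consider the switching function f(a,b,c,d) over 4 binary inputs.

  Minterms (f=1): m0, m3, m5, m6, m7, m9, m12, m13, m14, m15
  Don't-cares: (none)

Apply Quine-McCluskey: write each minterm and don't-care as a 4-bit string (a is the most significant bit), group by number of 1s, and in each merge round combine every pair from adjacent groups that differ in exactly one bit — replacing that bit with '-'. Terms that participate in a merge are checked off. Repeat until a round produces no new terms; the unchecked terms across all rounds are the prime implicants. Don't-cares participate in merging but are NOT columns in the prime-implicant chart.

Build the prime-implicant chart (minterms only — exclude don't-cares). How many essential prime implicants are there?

6

Round 0: 0000 0011✓ 0101✓ 0110✓ 0111✓ 1001✓ 1100✓ 1101✓ 1110✓ 1111✓
Round 1: -101✓ -110✓ -111✓ 0-11 01-1✓ 011-✓ 1-01 11-0✓ 11-1✓ 110-✓ 111-✓
Round 2: -1-1 -11- 11--
PIs = {-1-1, -11-, 0-11, 0000, 1-01, 11--}
Coverage chart:
  m0: 0000 ←essential
  m3: 0-11 ←essential
  m5: -1-1 ←essential
  m6: -11- ←essential
  m7: -1-1,-11-,0-11
  m9: 1-01 ←essential
  m12: 11-- ←essential
  m13: -1-1,1-01,11--
  m14: -11-,11--
  m15: -1-1,-11-,11--
Essential: -1-1, -11-, 0-11, 0000, 1-01, 11--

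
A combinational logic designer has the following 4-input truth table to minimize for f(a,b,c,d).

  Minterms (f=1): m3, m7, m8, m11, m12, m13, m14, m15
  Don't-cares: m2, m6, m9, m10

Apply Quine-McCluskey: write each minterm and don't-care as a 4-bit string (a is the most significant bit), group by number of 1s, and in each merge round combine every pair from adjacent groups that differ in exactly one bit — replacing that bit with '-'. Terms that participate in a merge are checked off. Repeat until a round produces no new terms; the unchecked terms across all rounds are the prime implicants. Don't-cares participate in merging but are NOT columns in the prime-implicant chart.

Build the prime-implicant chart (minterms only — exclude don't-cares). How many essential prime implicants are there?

2

Round 0: 0010✓ 0011✓ 0110✓ 0111✓ 1000✓ 1001✓ 1010✓ 1011✓ 1100✓ 1101✓ 1110✓ 1111✓
Round 1: -010✓ -011✓ -110✓ -111✓ 0-10✓ 0-11✓ 001-✓ 011-✓ 1-00✓ 1-01✓ 1-10✓ 1-11✓ 10-0✓ 10-1✓ 100-✓ 101-✓ 11-0✓ 11-1✓ 110-✓ 111-✓
Round 2: --10✓ --11✓ -01-✓ -11-✓ 0-1-✓ 1--0✓ 1--1✓ 1-0-✓ 1-1-✓ 10--✓ 11--✓
Round 3: --1- 1---
PIs = {--1-, 1---}
Coverage chart:
  m3: --1- ←essential
  m7: --1- ←essential
  m8: 1--- ←essential
  m11: --1-,1---
  m12: 1--- ←essential
  m13: 1--- ←essential
  m14: --1-,1---
  m15: --1-,1---
Essential: --1-, 1---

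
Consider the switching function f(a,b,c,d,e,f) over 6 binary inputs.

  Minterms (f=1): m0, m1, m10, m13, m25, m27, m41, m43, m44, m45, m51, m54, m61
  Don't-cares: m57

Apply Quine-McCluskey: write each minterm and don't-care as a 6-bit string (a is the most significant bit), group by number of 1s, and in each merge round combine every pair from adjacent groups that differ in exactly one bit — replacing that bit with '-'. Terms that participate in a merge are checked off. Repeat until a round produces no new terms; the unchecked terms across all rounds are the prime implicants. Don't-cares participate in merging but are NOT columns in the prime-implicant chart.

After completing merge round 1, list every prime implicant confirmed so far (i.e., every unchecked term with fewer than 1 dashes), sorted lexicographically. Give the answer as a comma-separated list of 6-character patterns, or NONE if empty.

Round 0: 000000✓ 000001✓ 001010 001101✓ 011001✓ 011011✓ 101001✓ 101011✓ 101100✓ 101101✓ 110011 110110 111001✓ 111101✓
Round 1: -01101 -11001 00000- 0110-1 1-1001✓ 1-1101✓ 101-01✓ 1010-1 10110- 111-01✓
Round 2: 1-1-01
PIs = {-01101, -11001, 00000-, 001010, 0110-1, 1-1-01, 1010-1, 10110-, 110011, 110110}

001010, 110011, 110110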